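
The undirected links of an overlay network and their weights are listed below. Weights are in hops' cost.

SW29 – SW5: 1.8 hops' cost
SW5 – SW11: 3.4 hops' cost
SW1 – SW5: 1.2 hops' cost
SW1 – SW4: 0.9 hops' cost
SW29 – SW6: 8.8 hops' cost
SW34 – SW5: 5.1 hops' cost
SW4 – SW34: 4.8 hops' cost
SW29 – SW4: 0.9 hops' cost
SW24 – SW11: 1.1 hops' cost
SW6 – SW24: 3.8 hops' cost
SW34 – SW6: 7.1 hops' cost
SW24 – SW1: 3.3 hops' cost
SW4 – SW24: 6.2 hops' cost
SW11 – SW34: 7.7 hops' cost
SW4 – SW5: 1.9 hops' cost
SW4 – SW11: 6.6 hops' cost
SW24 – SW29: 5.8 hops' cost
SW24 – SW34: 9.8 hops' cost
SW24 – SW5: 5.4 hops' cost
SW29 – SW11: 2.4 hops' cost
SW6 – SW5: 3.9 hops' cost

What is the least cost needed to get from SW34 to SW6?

7.1 hops' cost

Candidate routes:
SW34 - SW5 - SW6: 5.1+3.9 = 9
SW34 - SW4 - SW5 - SW6: 4.8+1.9+3.9 = 10.6
SW34 - SW6: 7.1 = 7.1
The minimum is 7.1 hops' cost via SW34 - SW6.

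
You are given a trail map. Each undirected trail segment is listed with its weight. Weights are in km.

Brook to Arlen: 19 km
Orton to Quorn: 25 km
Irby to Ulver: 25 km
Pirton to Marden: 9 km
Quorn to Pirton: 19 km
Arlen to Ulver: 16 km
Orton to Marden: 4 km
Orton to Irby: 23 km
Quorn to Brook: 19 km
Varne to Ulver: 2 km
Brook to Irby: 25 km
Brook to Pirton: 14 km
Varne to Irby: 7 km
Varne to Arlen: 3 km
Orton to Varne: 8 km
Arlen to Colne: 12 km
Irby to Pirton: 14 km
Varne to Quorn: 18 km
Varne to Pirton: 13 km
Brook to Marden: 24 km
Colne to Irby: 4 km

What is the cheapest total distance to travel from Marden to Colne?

Enumerating some paths:
Marden → Orton → Varne → Arlen → Colne: 4+8+3+12 = 27
Marden → Orton → Varne → Irby → Colne: 4+8+7+4 = 23
Cheapest is Marden → Orton → Varne → Irby → Colne at 23 km.

23 km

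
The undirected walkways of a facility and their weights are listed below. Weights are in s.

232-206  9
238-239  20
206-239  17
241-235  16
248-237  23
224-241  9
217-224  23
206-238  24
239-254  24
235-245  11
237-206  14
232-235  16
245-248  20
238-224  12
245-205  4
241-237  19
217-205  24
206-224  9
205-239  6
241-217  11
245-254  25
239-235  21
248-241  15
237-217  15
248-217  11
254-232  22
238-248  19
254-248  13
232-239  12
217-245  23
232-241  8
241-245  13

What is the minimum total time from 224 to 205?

26 s

Shortest distances from 224:
224: 0
241: 9  (via 224)
206: 9  (via 224)
238: 12  (via 224)
232: 17  (via 241)
217: 20  (via 241)
245: 22  (via 241)
237: 23  (via 206)
248: 24  (via 241)
235: 25  (via 241)
205: 26  (via 245)
Shortest route: 224–241–245–205 = 26 s.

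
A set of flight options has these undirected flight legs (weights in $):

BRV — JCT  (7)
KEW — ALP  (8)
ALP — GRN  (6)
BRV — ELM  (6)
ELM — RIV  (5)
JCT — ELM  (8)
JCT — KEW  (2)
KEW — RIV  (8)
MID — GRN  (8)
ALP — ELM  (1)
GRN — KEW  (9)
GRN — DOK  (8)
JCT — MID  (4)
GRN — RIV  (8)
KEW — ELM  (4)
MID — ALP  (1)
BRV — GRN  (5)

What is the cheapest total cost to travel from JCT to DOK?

Enumerating some paths:
JCT → KEW → GRN → DOK: 2+9+8 = 19
JCT → BRV → GRN → DOK: 7+5+8 = 20
JCT → KEW → ELM → ALP → GRN → DOK: 2+4+1+6+8 = 21
JCT → MID → GRN → DOK: 4+8+8 = 20
Cheapest is JCT → KEW → GRN → DOK at $19.

$19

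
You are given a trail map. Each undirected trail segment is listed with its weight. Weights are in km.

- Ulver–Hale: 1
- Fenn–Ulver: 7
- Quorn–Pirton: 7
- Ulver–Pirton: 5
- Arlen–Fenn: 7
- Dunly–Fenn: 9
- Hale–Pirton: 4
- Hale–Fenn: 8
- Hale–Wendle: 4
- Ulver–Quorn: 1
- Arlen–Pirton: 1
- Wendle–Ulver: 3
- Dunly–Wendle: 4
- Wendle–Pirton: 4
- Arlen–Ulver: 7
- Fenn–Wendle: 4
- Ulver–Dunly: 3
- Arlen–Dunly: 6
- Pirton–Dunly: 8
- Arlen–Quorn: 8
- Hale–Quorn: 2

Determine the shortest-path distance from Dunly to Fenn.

8 km

Compare a few routes:
Dunly–Ulver–Fenn: 3+7 = 10
Dunly–Wendle–Fenn: 4+4 = 8
Dunly–Fenn: 9 = 9
The minimum is 8 km via Dunly–Wendle–Fenn.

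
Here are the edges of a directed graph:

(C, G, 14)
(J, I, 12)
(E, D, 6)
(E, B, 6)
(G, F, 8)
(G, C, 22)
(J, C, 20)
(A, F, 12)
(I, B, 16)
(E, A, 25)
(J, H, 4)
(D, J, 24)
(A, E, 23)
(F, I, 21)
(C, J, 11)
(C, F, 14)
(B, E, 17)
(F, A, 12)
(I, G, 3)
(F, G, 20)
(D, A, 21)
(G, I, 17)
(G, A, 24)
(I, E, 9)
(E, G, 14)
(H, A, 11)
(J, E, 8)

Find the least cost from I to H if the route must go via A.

Best I to A: I → G → F → A costing 23
Best A to H: A → E → D → J → H costing 57
Total via A: 23 + 57 = 80.

80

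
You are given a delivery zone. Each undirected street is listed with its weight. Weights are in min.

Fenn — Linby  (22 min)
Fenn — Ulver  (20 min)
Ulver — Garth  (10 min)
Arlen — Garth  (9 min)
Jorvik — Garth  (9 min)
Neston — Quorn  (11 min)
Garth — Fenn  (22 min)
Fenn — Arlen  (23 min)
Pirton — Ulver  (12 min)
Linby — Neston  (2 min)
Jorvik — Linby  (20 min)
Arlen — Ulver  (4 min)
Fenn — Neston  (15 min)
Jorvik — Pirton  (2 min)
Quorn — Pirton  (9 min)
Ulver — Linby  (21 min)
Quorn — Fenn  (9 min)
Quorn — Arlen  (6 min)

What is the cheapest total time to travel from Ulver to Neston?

21 min

Candidate routes:
Ulver - Arlen - Quorn - Neston: 4+6+11 = 21
Ulver - Pirton - Quorn - Neston: 12+9+11 = 32
Ulver - Linby - Neston: 21+2 = 23
Ulver - Arlen - Quorn - Fenn - Neston: 4+6+9+15 = 34
Cheapest is Ulver - Arlen - Quorn - Neston at 21 min.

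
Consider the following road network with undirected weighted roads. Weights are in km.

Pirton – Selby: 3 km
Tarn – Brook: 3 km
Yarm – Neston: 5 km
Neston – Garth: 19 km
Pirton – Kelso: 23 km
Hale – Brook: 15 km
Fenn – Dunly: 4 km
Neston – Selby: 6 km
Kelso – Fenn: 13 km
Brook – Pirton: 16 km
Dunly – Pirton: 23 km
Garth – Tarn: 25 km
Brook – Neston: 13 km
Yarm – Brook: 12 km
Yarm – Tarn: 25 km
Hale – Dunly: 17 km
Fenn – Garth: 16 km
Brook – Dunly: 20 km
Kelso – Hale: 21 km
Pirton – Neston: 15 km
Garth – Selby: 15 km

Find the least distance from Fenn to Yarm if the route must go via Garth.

40 km

Best Fenn to Garth: Fenn–Garth costing 16
Best Garth to Yarm: Garth–Neston–Yarm costing 24
Total via Garth: 16 + 24 = 40 km.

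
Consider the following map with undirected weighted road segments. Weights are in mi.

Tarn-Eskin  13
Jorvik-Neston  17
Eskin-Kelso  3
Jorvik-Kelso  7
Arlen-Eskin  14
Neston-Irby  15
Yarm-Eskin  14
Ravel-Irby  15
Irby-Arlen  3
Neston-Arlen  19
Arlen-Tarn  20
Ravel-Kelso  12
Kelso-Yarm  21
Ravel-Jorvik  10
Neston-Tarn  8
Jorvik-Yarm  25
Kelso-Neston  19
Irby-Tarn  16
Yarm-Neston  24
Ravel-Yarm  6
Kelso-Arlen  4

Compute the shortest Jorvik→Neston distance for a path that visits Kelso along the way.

26 mi

Shortest Jorvik→Kelso: Jorvik–Kelso = 7
Best Kelso to Neston: Kelso–Neston costing 19
Total via Kelso: 7 + 19 = 26 mi.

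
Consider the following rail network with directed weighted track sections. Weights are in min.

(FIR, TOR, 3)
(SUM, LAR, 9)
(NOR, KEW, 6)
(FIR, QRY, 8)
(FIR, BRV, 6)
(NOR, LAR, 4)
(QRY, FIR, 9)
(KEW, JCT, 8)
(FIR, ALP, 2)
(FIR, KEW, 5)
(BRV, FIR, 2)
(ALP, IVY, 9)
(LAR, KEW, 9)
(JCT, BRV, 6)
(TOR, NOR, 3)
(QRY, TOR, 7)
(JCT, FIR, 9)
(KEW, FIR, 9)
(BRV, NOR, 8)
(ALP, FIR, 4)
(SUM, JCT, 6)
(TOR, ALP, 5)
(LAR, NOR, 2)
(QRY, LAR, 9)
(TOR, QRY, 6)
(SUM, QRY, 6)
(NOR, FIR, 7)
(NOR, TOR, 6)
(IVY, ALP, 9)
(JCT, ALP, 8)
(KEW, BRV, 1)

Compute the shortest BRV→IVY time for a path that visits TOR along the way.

19 min

Shortest BRV→TOR: BRV–FIR–TOR = 5
Best TOR to IVY: TOR–ALP–IVY costing 14
Total via TOR: 5 + 14 = 19 min.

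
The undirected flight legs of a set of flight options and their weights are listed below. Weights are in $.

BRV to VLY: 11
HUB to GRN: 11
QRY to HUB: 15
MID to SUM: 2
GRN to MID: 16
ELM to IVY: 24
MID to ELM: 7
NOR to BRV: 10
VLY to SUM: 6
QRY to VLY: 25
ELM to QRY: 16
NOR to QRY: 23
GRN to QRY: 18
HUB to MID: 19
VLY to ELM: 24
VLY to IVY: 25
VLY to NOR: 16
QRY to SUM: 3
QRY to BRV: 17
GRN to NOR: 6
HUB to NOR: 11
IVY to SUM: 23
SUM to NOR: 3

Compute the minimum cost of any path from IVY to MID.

$25

Shortest distances from IVY:
IVY: 0
SUM: 23  (via IVY)
ELM: 24  (via IVY)
MID: 25  (via SUM)
Shortest route: IVY → SUM → MID = $25.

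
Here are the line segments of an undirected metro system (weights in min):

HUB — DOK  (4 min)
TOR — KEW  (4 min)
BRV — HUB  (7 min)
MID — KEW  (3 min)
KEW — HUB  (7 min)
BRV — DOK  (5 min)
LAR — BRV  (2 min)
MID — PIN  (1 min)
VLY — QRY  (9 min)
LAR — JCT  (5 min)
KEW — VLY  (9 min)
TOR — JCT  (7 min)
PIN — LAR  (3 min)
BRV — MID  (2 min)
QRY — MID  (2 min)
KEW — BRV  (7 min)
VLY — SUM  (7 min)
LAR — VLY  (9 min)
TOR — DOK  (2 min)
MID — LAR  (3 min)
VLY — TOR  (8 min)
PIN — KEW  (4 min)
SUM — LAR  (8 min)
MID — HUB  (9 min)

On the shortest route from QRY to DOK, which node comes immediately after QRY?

Candidate routes:
QRY → MID → BRV → DOK: 2+2+5 = 9
QRY → MID → KEW → TOR → DOK: 2+3+4+2 = 11
Cheapest is QRY → MID → BRV → DOK at 9 min.
So from QRY the first move is to MID.

MID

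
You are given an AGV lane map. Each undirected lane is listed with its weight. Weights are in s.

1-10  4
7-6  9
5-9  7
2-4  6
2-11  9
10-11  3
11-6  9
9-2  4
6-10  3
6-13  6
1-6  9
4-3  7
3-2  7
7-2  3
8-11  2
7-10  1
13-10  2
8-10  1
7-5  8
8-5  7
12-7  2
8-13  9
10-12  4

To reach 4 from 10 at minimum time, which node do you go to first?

Compare a few routes:
10 - 11 - 2 - 4: 3+9+6 = 18
10 - 12 - 7 - 2 - 4: 4+2+3+6 = 15
10 - 8 - 11 - 2 - 4: 1+2+9+6 = 18
10 - 7 - 2 - 4: 1+3+6 = 10
Cheapest is 10 - 7 - 2 - 4 at 10 s.
So from 10 the first move is to 7.

7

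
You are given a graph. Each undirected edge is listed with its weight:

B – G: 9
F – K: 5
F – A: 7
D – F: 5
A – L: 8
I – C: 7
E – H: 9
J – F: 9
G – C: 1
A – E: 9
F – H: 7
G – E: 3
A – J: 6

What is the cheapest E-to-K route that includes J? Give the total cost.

Shortest E→J: E–A–J = 15
Best J to K: J–F–K costing 14
Total via J: 15 + 14 = 29.

29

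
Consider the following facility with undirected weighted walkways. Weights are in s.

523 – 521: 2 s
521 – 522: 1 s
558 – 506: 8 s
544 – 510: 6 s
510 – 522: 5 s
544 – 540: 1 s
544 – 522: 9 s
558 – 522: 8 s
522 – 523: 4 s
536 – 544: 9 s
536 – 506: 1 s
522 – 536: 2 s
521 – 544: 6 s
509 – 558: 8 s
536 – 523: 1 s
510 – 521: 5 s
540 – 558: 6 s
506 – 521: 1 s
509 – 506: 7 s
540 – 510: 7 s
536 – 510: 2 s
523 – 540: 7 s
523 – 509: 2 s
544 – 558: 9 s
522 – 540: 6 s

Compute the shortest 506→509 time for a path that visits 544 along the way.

Best 506 to 544: 506–521–544 costing 7
Best 544 to 509: 544–540–523–509 costing 10
Total via 544: 7 + 10 = 17 s.

17 s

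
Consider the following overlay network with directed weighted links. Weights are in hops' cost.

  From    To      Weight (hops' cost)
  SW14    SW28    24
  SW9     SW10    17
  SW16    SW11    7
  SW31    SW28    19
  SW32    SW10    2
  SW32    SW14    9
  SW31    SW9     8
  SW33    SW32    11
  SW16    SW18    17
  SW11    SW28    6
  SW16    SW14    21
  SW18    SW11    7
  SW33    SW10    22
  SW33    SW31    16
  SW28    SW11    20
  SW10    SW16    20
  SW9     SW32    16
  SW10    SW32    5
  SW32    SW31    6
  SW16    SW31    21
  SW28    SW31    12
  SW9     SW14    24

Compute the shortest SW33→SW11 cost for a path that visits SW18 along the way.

57 hops' cost

Best SW33 to SW18: SW33 → SW32 → SW10 → SW16 → SW18 costing 50
Best SW18 to SW11: SW18 → SW11 costing 7
Total via SW18: 50 + 7 = 57 hops' cost.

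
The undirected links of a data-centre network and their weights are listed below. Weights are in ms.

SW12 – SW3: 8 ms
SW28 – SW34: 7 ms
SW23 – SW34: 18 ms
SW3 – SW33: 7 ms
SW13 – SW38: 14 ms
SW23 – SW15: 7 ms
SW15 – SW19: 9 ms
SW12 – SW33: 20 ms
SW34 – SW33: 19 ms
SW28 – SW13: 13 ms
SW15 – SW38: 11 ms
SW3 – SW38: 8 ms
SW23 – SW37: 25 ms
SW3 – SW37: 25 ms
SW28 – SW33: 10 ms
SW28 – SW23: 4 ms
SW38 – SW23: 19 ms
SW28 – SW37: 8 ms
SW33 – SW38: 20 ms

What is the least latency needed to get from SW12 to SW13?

30 ms

Settle nodes by increasing distance from SW12:
SW12: 0
SW3: 8  (via SW12)
SW33: 15  (via SW3)
SW38: 16  (via SW3)
SW28: 25  (via SW33)
SW15: 27  (via SW38)
SW23: 29  (via SW28)
SW13: 30  (via SW38)
Shortest route: SW12–SW3–SW38–SW13 = 30 ms.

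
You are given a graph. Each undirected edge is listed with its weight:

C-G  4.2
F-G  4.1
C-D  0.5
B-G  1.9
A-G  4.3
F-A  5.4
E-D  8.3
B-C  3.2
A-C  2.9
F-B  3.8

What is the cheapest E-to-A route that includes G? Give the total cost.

17.3

Best E to G: E–D–C–G costing 13
Shortest G→A: G–A = 4.3
Total via G: 13 + 4.3 = 17.3.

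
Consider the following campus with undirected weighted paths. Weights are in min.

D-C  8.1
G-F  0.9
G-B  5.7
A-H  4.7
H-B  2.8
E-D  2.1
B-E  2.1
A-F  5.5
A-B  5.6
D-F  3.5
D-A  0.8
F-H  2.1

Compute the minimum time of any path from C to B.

Candidate routes:
C → D → E → B: 8.1+2.1+2.1 = 12.3
C → D → A → B: 8.1+0.8+5.6 = 14.5
C → D → A → H → B: 8.1+0.8+4.7+2.8 = 16.4
Cheapest is C → D → E → B at 12.3 min.

12.3 min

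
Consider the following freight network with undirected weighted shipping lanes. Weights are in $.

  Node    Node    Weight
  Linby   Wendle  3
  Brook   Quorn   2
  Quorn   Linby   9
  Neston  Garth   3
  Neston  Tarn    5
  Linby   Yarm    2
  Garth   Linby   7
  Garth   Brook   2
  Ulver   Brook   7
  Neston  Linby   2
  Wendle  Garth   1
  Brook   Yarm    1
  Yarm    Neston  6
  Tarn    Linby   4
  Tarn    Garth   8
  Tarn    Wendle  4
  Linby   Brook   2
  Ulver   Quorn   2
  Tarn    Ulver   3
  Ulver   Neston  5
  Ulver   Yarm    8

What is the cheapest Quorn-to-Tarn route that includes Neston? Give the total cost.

$11

Best Quorn to Neston: Quorn → Brook → Linby → Neston costing 6
Shortest Neston→Tarn: Neston → Tarn = 5
Total via Neston: 6 + 5 = $11.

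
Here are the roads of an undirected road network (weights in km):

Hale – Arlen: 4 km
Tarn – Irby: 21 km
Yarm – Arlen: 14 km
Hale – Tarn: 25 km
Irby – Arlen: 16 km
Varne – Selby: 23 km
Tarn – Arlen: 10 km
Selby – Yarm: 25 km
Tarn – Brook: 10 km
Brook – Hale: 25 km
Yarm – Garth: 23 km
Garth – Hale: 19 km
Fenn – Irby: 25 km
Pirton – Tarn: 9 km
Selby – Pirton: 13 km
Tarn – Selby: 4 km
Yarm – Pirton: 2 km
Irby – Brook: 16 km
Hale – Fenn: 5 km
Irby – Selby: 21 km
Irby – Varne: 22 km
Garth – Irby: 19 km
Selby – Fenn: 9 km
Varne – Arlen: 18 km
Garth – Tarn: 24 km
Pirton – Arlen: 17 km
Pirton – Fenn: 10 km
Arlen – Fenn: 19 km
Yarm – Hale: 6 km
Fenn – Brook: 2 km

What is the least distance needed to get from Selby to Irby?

Candidate routes:
Selby → Tarn → Arlen → Irby: 4+10+16 = 30
Selby → Fenn → Brook → Irby: 9+2+16 = 27
Selby → Tarn → Irby: 4+21 = 25
Selby → Irby: 21 = 21
The minimum is 21 km via Selby → Irby.

21 km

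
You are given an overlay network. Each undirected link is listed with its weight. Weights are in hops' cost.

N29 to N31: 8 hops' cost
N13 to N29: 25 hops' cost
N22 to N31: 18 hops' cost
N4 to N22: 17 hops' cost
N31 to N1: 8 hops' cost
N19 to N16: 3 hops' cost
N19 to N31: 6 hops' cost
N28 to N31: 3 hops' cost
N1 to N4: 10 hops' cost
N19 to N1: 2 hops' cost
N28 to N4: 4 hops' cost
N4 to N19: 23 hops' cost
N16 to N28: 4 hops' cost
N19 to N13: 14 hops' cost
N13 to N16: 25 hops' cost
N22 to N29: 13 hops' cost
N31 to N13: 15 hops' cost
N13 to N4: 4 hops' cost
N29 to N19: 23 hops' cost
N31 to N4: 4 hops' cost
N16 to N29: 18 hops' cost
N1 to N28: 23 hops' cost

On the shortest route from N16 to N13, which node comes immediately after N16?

N28

Candidate routes:
N16 - N28 - N31 - N4 - N13: 4+3+4+4 = 15
N16 - N19 - N31 - N4 - N13: 3+6+4+4 = 17
N16 - N19 - N13: 3+14 = 17
N16 - N28 - N4 - N13: 4+4+4 = 12
The minimum is 12 hops' cost via N16 - N28 - N4 - N13.
So from N16 the first move is to N28.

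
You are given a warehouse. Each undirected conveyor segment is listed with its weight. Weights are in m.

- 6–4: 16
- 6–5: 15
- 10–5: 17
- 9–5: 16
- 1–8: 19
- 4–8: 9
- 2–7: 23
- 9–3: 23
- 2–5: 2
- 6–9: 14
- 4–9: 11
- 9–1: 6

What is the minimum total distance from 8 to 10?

53 m

Settle nodes by increasing distance from 8:
8: 0
4: 9  (via 8)
1: 19  (via 8)
9: 20  (via 4)
6: 25  (via 4)
5: 36  (via 9)
2: 38  (via 5)
3: 43  (via 9)
10: 53  (via 5)
Shortest route: 8–4–9–5–10 = 53 m.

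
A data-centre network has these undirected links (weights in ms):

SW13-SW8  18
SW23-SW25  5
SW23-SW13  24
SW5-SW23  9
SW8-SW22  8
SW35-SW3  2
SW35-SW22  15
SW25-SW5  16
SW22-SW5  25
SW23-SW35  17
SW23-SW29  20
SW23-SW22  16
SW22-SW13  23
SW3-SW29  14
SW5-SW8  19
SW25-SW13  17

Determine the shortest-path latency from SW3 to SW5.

Candidate routes:
SW3 → SW35 → SW23 → SW25 → SW5: 2+17+5+16 = 40
SW3 → SW35 → SW23 → SW5: 2+17+9 = 28
The minimum is 28 ms via SW3 → SW35 → SW23 → SW5.

28 ms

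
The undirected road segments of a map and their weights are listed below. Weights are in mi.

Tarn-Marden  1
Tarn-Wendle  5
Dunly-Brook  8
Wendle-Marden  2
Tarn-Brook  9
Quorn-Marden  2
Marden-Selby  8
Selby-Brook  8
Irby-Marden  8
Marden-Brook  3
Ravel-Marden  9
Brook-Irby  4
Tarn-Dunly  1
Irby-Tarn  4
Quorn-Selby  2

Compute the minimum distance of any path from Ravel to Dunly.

Candidate routes:
Ravel → Marden → Wendle → Tarn → Dunly: 9+2+5+1 = 17
Ravel → Marden → Brook → Irby → Tarn → Dunly: 9+3+4+4+1 = 21
Ravel → Marden → Tarn → Dunly: 9+1+1 = 11
Ravel → Marden → Brook → Dunly: 9+3+8 = 20
Cheapest is Ravel → Marden → Tarn → Dunly at 11 mi.

11 mi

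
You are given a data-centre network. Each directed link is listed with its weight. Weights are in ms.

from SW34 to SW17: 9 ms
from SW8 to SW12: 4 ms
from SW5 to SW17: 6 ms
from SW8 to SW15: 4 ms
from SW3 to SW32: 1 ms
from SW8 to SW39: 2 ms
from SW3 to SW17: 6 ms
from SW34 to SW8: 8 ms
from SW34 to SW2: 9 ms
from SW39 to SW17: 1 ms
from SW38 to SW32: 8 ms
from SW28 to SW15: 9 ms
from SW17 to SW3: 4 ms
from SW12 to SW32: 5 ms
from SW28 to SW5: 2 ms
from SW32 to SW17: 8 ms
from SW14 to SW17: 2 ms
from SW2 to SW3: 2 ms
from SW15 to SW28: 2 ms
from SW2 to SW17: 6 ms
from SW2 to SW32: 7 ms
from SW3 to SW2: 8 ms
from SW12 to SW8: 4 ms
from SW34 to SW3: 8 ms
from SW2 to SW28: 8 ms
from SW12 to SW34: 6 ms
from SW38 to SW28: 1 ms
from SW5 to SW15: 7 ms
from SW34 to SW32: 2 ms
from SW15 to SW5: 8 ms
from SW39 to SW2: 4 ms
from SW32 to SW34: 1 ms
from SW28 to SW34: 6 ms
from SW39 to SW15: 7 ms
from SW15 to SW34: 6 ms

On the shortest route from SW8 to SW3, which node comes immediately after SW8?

SW39

Candidate routes:
SW8–SW39–SW2–SW3: 2+4+2 = 8
SW8–SW39–SW17–SW3: 2+1+4 = 7
The minimum is 7 ms via SW8–SW39–SW17–SW3.
So from SW8 the first move is to SW39.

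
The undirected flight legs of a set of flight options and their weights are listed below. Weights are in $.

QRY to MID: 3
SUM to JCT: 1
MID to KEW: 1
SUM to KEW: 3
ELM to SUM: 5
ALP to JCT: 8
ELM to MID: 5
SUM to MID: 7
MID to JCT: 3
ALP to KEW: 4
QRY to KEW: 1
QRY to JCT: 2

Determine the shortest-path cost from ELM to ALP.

Compare a few routes:
ELM - SUM - KEW - ALP: 5+3+4 = 12
ELM - MID - QRY - KEW - ALP: 5+3+1+4 = 13
ELM - MID - KEW - ALP: 5+1+4 = 10
The minimum is $10 via ELM - MID - KEW - ALP.

$10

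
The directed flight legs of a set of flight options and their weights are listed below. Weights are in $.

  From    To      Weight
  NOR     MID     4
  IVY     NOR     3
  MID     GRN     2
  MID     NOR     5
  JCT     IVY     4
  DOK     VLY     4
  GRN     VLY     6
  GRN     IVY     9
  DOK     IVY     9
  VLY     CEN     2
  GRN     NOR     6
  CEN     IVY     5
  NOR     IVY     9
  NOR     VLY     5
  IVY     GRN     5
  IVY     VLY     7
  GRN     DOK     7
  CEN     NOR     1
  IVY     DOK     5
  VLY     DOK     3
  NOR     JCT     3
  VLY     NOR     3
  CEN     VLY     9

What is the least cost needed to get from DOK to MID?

Running Dijkstra from DOK:
DOK: 0
VLY: 4  (via DOK)
CEN: 6  (via VLY)
NOR: 7  (via VLY)
IVY: 9  (via DOK)
JCT: 10  (via NOR)
MID: 11  (via NOR)
Shortest route: DOK → VLY → NOR → MID = $11.

$11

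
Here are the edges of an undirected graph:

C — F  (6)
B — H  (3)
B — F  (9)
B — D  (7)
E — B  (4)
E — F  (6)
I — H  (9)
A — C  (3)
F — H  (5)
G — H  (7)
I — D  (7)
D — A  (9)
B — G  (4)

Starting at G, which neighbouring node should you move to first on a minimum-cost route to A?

B

Candidate routes:
G–H–F–C–A: 7+5+6+3 = 21
G–B–D–A: 4+7+9 = 20
G–B–F–C–A: 4+9+6+3 = 22
G–B–H–F–C–A: 4+3+5+6+3 = 21
Cheapest is G–B–D–A at 20.
So from G the first move is to B.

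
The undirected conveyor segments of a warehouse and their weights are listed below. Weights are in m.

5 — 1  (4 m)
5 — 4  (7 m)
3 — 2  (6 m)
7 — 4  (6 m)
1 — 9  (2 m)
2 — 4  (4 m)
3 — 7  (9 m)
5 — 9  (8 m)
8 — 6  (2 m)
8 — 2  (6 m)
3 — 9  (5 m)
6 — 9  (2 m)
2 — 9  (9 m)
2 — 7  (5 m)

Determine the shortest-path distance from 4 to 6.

Shortest distances from 4:
4: 0
2: 4  (via 4)
7: 6  (via 4)
5: 7  (via 4)
3: 10  (via 2)
8: 10  (via 2)
1: 11  (via 5)
6: 12  (via 8)
Shortest route: 4 → 2 → 8 → 6 = 12 m.

12 m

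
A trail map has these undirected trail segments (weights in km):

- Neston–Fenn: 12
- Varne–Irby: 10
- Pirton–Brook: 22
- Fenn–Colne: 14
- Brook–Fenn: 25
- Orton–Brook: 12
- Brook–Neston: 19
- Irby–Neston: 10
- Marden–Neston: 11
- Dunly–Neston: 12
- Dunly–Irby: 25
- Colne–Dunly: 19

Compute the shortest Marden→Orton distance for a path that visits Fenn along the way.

60 km

Shortest Marden→Fenn: Marden → Neston → Fenn = 23
Shortest Fenn→Orton: Fenn → Brook → Orton = 37
Total via Fenn: 23 + 37 = 60 km.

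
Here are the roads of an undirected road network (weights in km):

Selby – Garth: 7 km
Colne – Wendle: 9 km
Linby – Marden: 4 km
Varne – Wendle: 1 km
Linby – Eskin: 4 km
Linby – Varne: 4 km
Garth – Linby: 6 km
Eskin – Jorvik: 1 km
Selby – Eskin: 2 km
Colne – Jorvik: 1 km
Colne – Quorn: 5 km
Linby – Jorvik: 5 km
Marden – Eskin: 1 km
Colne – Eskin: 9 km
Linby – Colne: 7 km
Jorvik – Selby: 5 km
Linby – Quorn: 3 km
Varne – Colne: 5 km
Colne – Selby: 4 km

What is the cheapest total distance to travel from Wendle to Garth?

Settle nodes by increasing distance from Wendle:
Wendle: 0
Varne: 1  (via Wendle)
Linby: 5  (via Varne)
Colne: 6  (via Varne)
Jorvik: 7  (via Colne)
Quorn: 8  (via Linby)
Eskin: 8  (via Jorvik)
Marden: 9  (via Linby)
Selby: 10  (via Colne)
Garth: 11  (via Linby)
Shortest route: Wendle–Varne–Linby–Garth = 11 km.

11 km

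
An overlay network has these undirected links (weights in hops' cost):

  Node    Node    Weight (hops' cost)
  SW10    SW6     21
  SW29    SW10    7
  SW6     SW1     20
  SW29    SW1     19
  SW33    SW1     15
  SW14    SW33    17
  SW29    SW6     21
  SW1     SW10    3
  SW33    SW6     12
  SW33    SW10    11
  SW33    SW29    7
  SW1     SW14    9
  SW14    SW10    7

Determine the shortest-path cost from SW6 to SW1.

20 hops' cost

Shortest distances from SW6:
SW6: 0
SW33: 12  (via SW6)
SW29: 19  (via SW33)
SW1: 20  (via SW6)
Shortest route: SW6–SW1 = 20 hops' cost.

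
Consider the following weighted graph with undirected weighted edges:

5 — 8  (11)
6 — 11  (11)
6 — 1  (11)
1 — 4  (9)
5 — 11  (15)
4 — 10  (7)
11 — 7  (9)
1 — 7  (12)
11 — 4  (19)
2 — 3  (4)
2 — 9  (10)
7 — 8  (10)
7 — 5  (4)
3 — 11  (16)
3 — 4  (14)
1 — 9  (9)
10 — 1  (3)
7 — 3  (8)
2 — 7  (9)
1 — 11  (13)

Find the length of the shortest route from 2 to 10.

Candidate routes:
2 - 9 - 1 - 10: 10+9+3 = 22
2 - 7 - 1 - 10: 9+12+3 = 24
Cheapest is 2 - 9 - 1 - 10 at 22.

22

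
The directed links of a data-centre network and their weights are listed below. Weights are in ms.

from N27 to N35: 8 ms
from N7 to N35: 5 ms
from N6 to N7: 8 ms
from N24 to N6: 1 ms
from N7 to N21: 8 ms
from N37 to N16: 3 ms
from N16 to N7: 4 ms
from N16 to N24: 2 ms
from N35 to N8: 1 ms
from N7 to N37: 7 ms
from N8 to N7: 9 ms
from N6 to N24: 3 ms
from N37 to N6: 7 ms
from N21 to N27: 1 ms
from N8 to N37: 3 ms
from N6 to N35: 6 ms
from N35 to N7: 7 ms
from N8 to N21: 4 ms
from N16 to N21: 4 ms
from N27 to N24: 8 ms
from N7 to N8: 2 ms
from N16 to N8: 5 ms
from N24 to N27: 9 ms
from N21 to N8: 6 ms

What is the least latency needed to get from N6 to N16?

13 ms

Candidate routes:
N6 - N35 - N8 - N37 - N16: 6+1+3+3 = 13
N6 - N7 - N37 - N16: 8+7+3 = 18
N6 - N7 - N35 - N8 - N37 - N16: 8+5+1+3+3 = 20
N6 - N7 - N8 - N37 - N16: 8+2+3+3 = 16
The minimum is 13 ms via N6 - N35 - N8 - N37 - N16.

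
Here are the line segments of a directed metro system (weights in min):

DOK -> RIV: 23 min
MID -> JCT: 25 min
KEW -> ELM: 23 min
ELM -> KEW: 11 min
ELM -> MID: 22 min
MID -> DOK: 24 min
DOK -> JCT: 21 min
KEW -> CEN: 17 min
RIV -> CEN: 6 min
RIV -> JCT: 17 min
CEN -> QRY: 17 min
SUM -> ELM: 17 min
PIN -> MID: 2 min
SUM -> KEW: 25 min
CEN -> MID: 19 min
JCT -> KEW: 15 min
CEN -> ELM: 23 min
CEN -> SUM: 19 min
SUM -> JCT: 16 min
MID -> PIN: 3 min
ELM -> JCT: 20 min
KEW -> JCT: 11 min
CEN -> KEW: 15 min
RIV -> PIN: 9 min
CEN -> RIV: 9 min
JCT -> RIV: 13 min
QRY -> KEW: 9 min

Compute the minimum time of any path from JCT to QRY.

36 min

Enumerating some paths:
JCT → RIV → CEN → QRY: 13+6+17 = 36
JCT → KEW → CEN → QRY: 15+17+17 = 49
The minimum is 36 min via JCT → RIV → CEN → QRY.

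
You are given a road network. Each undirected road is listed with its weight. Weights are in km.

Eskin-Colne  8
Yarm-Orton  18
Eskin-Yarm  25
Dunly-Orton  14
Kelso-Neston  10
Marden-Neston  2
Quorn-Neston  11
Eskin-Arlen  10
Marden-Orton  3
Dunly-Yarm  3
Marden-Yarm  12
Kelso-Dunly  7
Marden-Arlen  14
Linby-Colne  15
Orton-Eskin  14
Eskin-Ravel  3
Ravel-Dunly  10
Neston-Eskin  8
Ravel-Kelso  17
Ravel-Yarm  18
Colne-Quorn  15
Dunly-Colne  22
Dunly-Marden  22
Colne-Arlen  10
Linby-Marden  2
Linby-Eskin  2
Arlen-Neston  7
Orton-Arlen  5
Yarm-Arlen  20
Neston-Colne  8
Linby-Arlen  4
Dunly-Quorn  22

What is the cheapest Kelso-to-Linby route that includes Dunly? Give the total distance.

22 km

Shortest Kelso→Dunly: Kelso → Dunly = 7
Best Dunly to Linby: Dunly → Ravel → Eskin → Linby costing 15
Total via Dunly: 7 + 15 = 22 km.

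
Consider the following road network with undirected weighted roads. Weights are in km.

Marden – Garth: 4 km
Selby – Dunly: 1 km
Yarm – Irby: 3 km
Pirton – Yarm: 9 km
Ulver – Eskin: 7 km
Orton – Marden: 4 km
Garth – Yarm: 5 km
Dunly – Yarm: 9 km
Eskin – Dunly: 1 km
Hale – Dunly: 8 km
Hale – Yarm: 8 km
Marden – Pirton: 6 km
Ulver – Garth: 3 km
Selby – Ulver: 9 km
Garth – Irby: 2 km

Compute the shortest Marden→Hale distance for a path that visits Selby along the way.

25 km

Shortest Marden→Selby: Marden–Garth–Ulver–Selby = 16
Shortest Selby→Hale: Selby–Dunly–Hale = 9
Total via Selby: 16 + 9 = 25 km.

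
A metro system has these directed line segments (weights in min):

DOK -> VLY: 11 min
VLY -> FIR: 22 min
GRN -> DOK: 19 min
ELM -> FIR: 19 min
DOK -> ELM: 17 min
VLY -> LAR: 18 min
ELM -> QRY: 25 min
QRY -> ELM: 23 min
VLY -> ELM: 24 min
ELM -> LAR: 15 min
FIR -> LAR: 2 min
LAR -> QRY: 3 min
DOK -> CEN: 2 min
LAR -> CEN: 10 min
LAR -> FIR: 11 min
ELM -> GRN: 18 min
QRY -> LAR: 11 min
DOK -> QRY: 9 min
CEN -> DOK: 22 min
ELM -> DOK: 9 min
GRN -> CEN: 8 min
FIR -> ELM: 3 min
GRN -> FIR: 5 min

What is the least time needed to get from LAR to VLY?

Settle nodes by increasing distance from LAR:
LAR: 0
QRY: 3  (via LAR)
CEN: 10  (via LAR)
FIR: 11  (via LAR)
ELM: 14  (via FIR)
DOK: 23  (via ELM)
GRN: 32  (via ELM)
VLY: 34  (via DOK)
Shortest route: LAR → FIR → ELM → DOK → VLY = 34 min.

34 min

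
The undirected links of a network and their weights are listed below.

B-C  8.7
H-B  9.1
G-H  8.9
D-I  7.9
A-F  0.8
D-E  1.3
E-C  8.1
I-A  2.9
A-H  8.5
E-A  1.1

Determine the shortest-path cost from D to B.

18.1

Enumerating some paths:
D–E–A–H–B: 1.3+1.1+8.5+9.1 = 20
D–E–C–B: 1.3+8.1+8.7 = 18.1
The minimum is 18.1 via D–E–C–B.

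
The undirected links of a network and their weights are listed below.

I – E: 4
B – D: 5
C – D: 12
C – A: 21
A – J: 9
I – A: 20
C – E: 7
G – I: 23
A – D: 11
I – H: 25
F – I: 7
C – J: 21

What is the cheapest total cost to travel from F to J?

Compare a few routes:
F - I - A - J: 7+20+9 = 36
F - I - E - C - J: 7+4+7+21 = 39
Cheapest is F - I - A - J at 36.

36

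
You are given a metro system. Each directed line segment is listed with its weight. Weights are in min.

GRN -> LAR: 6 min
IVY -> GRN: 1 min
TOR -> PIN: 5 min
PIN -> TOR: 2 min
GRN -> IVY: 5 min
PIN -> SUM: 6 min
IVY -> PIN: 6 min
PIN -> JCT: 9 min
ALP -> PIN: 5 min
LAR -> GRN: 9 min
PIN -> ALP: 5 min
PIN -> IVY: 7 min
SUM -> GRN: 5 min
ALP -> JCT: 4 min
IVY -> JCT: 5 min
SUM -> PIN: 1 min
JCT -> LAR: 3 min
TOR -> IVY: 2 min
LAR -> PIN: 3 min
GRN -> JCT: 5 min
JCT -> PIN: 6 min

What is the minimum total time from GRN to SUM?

Candidate routes:
GRN → JCT → LAR → PIN → SUM: 5+3+3+6 = 17
GRN → LAR → PIN → SUM: 6+3+6 = 15
The minimum is 15 min via GRN → LAR → PIN → SUM.

15 min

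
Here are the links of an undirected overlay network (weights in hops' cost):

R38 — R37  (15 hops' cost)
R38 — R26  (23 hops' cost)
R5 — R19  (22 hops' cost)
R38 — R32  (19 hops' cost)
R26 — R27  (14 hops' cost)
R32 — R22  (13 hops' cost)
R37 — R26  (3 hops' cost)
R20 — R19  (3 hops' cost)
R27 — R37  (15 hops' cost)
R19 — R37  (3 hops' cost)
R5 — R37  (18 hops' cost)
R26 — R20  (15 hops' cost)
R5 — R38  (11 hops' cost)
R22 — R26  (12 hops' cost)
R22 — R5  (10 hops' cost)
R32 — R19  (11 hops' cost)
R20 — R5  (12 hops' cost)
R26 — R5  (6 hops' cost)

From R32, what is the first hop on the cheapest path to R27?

Candidate routes:
R32 → R19 → R37 → R27: 11+3+15 = 29
R32 → R19 → R37 → R26 → R27: 11+3+3+14 = 31
The minimum is 29 hops' cost via R32 → R19 → R37 → R27.
So from R32 the first move is to R19.

R19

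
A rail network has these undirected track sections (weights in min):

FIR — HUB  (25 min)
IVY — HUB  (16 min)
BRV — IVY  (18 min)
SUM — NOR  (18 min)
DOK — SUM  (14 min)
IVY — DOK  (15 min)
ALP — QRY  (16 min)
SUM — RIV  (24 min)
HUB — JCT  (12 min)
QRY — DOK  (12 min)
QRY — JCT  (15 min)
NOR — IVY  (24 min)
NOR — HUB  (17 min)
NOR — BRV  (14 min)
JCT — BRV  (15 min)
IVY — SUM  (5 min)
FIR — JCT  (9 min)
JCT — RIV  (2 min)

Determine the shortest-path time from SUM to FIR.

Enumerating some paths:
SUM → IVY → HUB → FIR: 5+16+25 = 46
SUM → RIV → JCT → FIR: 24+2+9 = 35
SUM → IVY → HUB → JCT → FIR: 5+16+12+9 = 42
SUM → IVY → BRV → JCT → FIR: 5+18+15+9 = 47
Cheapest is SUM → RIV → JCT → FIR at 35 min.

35 min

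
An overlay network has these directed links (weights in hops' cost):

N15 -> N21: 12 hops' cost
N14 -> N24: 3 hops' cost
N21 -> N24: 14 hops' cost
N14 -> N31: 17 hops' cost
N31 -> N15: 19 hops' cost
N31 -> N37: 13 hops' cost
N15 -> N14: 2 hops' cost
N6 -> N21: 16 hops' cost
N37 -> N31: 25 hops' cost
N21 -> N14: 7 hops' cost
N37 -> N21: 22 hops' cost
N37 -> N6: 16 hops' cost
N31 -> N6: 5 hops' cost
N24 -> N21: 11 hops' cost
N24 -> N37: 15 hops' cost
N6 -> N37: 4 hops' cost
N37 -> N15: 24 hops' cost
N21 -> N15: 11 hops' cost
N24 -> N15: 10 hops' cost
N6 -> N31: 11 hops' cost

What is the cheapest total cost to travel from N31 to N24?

Shortest distances from N31:
N31: 0
N6: 5  (via N31)
N37: 9  (via N6)
N15: 19  (via N31)
N21: 21  (via N6)
N14: 21  (via N15)
N24: 24  (via N14)
Shortest route: N31 → N15 → N14 → N24 = 24 hops' cost.

24 hops' cost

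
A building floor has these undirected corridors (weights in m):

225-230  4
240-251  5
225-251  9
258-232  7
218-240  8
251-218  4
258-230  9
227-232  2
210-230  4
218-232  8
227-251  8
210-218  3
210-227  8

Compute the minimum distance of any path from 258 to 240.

Compare a few routes:
258 → 232 → 227 → 251 → 240: 7+2+8+5 = 22
258 → 232 → 218 → 251 → 240: 7+8+4+5 = 24
258 → 232 → 218 → 240: 7+8+8 = 23
Cheapest is 258 → 232 → 227 → 251 → 240 at 22 m.

22 m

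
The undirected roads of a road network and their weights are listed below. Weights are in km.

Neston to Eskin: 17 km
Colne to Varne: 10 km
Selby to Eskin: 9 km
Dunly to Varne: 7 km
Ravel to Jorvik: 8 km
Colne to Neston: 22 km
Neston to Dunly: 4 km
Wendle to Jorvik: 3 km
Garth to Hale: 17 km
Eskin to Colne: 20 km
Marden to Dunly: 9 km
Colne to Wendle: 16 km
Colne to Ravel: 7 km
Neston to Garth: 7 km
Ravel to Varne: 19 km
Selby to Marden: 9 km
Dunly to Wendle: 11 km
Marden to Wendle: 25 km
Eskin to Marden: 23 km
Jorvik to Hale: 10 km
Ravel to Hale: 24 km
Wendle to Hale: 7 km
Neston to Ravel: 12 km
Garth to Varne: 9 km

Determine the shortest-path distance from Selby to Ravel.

Shortest distances from Selby:
Selby: 0
Eskin: 9  (via Selby)
Marden: 9  (via Selby)
Dunly: 18  (via Marden)
Neston: 22  (via Dunly)
Varne: 25  (via Dunly)
Colne: 29  (via Eskin)
Wendle: 29  (via Dunly)
Garth: 29  (via Neston)
Jorvik: 32  (via Wendle)
Ravel: 34  (via Neston)
Shortest route: Selby–Marden–Dunly–Neston–Ravel = 34 km.

34 km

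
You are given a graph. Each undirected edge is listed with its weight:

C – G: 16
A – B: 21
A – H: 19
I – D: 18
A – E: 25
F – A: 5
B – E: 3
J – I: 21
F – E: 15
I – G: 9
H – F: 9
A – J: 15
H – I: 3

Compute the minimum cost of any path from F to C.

Candidate routes:
F - A - J - I - G - C: 5+15+21+9+16 = 66
F - A - H - I - G - C: 5+19+3+9+16 = 52
F - E - B - A - H - I - G - C: 15+3+21+19+3+9+16 = 86
F - H - I - G - C: 9+3+9+16 = 37
Cheapest is F - H - I - G - C at 37.

37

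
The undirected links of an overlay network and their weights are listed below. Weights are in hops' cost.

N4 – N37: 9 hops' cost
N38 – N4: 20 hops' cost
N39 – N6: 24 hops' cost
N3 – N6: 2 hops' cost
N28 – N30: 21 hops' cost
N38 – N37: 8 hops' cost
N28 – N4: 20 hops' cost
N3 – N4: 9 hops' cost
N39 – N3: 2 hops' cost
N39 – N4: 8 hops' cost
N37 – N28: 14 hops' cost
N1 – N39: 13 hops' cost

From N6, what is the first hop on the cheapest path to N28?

Compare a few routes:
N6 → N3 → N39 → N4 → N28: 2+2+8+20 = 32
N6 → N3 → N4 → N28: 2+9+20 = 31
N6 → N3 → N39 → N4 → N37 → N28: 2+2+8+9+14 = 35
N6 → N3 → N4 → N37 → N28: 2+9+9+14 = 34
The minimum is 31 hops' cost via N6 → N3 → N4 → N28.
So from N6 the first move is to N3.

N3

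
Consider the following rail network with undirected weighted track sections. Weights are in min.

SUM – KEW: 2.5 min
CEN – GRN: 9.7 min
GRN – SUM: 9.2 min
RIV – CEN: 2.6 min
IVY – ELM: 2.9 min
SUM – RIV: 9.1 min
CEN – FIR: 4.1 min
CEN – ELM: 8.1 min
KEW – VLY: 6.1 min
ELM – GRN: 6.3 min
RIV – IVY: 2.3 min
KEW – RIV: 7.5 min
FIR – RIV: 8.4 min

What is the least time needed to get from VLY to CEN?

16.2 min

Running Dijkstra from VLY:
VLY: 0
KEW: 6.1  (via VLY)
SUM: 8.6  (via KEW)
RIV: 13.6  (via KEW)
IVY: 15.9  (via RIV)
CEN: 16.2  (via RIV)
Shortest route: VLY–KEW–RIV–CEN = 16.2 min.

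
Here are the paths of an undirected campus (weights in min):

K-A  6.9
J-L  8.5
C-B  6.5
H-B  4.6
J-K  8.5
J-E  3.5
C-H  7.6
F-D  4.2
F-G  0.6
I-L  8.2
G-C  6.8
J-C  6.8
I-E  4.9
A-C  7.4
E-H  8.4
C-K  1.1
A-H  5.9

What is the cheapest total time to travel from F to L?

Settle nodes by increasing distance from F:
F: 0
G: 0.6  (via F)
D: 4.2  (via F)
C: 7.4  (via G)
K: 8.5  (via C)
B: 13.9  (via C)
J: 14.2  (via C)
A: 14.8  (via C)
H: 15  (via C)
E: 17.7  (via J)
I: 22.6  (via E)
L: 22.7  (via J)
Shortest route: F–G–C–J–L = 22.7 min.

22.7 min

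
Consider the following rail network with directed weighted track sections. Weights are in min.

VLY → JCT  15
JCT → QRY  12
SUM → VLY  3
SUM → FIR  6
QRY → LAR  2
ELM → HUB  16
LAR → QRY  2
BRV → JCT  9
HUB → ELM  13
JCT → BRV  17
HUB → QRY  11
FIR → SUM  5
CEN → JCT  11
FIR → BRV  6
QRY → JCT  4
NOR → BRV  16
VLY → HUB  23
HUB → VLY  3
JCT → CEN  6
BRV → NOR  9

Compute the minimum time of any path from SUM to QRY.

30 min

Candidate routes:
SUM - FIR - BRV - JCT - QRY: 6+6+9+12 = 33
SUM - VLY - JCT - QRY: 3+15+12 = 30
The minimum is 30 min via SUM - VLY - JCT - QRY.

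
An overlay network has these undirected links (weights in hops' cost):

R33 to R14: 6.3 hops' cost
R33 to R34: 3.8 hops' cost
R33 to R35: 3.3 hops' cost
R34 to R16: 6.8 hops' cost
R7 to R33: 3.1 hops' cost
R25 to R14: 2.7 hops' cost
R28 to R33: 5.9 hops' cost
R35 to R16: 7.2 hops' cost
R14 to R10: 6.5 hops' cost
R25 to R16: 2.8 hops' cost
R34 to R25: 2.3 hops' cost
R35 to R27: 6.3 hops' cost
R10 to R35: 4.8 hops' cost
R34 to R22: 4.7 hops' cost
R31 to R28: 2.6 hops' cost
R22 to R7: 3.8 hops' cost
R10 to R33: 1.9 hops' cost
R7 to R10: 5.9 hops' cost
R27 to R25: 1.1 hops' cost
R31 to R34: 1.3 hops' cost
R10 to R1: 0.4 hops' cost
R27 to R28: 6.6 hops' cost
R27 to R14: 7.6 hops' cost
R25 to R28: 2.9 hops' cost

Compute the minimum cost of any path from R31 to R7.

8.2 hops' cost

Enumerating some paths:
R31–R34–R22–R7: 1.3+4.7+3.8 = 9.8
R31–R28–R33–R7: 2.6+5.9+3.1 = 11.6
R31–R34–R33–R10–R7: 1.3+3.8+1.9+5.9 = 12.9
R31–R34–R33–R7: 1.3+3.8+3.1 = 8.2
Cheapest is R31–R34–R33–R7 at 8.2 hops' cost.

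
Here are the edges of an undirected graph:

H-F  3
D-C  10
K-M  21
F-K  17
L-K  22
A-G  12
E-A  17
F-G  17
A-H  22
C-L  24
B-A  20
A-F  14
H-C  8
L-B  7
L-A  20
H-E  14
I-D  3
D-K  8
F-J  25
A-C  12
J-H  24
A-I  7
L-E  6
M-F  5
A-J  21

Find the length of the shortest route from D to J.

Enumerating some paths:
D → C → A → J: 10+12+21 = 43
D → C → H → J: 10+8+24 = 42
D → I → A → J: 3+7+21 = 31
The minimum is 31 via D → I → A → J.

31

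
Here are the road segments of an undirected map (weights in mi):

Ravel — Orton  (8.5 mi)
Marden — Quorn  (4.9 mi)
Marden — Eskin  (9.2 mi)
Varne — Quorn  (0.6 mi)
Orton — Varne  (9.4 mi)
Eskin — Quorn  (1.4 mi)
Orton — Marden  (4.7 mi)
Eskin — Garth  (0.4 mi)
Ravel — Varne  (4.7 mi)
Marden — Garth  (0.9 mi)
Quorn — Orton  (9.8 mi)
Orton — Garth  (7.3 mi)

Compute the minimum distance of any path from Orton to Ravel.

8.5 mi

Compare a few routes:
Orton → Marden → Garth → Eskin → Quorn → Varne → Ravel: 4.7+0.9+0.4+1.4+0.6+4.7 = 12.7
Orton → Garth → Eskin → Quorn → Varne → Ravel: 7.3+0.4+1.4+0.6+4.7 = 14.4
Orton → Varne → Ravel: 9.4+4.7 = 14.1
Orton → Ravel: 8.5 = 8.5
The minimum is 8.5 mi via Orton → Ravel.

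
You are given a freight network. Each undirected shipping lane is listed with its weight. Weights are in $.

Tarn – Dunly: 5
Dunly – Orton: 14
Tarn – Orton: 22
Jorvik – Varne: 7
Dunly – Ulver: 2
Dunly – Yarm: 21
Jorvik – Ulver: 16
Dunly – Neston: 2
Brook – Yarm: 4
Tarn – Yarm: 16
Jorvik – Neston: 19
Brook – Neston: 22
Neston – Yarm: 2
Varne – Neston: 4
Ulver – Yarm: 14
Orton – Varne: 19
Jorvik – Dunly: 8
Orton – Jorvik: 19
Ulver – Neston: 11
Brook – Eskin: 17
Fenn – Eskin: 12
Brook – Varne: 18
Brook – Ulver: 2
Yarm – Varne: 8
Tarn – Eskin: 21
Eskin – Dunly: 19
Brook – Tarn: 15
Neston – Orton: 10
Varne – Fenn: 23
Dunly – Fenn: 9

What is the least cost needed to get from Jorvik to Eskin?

Candidate routes:
Jorvik - Dunly - Fenn - Eskin: 8+9+12 = 29
Jorvik - Dunly - Eskin: 8+19 = 27
Jorvik - Varne - Neston - Dunly - Eskin: 7+4+2+19 = 32
Jorvik - Dunly - Ulver - Brook - Eskin: 8+2+2+17 = 29
The minimum is $27 via Jorvik - Dunly - Eskin.

$27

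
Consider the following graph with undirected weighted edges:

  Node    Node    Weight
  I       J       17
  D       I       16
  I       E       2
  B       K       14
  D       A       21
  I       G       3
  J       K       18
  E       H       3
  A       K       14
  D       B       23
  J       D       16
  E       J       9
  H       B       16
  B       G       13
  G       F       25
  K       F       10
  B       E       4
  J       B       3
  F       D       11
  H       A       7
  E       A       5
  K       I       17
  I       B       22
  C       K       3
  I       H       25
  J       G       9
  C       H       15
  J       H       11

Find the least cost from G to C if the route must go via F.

Shortest G→F: G → F = 25
Best F to C: F → K → C costing 13
Total via F: 25 + 13 = 38.

38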